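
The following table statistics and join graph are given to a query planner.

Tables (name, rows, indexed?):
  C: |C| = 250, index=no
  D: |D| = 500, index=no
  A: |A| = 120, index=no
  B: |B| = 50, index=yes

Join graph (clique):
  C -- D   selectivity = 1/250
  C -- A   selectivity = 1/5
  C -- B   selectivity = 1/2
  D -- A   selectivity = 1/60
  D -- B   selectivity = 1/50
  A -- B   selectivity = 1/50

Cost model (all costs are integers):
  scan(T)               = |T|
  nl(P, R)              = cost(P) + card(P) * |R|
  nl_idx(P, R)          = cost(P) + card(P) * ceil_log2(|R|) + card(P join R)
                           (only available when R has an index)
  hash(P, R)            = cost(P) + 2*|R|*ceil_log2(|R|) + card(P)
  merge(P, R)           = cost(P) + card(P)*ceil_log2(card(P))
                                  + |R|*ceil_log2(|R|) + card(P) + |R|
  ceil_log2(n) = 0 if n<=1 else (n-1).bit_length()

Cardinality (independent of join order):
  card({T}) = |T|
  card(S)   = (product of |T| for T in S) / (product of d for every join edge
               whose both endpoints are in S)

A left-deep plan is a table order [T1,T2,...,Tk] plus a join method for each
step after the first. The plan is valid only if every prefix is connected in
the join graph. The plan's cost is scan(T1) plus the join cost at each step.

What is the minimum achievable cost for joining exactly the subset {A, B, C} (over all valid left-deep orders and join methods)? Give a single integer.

Selinger DP over subsets of {A,B,C}:
  {C}: scan cost=250, card=250
  {A}: scan cost=120, card=120
  {B}: scan cost=50, card=50
  {AC}: card=6000; try (A,hash)→2180, (C,merge)→3330, (A,merge)→3460, (C,hash)→4240, (C,nl)→30120, (A,nl)→30250; best=2180 via (A,hash)
  {BC}: card=6250; try (B,hash)→1100, (C,merge)→2650, (B,merge)→2850, (C,hash)→4100, (B,nl_idx)→8000, (C,nl)→12550 …(+1); best=1100 via (B,hash)
  {AB}: card=120; try (B,hash)→840, (B,nl_idx)→960, (A,merge)→1360, (B,merge)→1430, (A,hash)→1780, (A,nl)→6050 …(+1); best=840 via (B,hash)
  {ABC}: card=3000; try (C,merge)→4050, (C,hash)→4960, (B,hash)→8780, (A,hash)→9030, (C,nl)→30840, (B,nl_idx)→41180 …(+4); best=4050 via (C,merge)

4050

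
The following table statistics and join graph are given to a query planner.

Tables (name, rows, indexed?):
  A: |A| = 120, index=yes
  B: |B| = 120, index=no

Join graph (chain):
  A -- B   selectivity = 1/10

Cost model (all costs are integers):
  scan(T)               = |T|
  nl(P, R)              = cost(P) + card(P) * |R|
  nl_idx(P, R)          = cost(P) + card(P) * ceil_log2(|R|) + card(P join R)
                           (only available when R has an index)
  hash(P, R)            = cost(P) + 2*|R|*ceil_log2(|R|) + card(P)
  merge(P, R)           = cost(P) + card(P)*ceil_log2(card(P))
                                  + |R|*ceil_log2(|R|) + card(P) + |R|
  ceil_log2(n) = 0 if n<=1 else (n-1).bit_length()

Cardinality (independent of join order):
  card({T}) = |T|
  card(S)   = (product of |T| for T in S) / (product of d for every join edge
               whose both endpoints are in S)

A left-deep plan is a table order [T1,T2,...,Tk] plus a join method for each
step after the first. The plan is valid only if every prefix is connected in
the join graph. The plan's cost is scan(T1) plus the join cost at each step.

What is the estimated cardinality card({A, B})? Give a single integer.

Tables in S: A(120), B(120)
Edges inside S: A-B(d=10)
numerator = 120 * 120 = 14400
denominator = 10 = 10
card(S) = 14400 / 10 = 1440

1440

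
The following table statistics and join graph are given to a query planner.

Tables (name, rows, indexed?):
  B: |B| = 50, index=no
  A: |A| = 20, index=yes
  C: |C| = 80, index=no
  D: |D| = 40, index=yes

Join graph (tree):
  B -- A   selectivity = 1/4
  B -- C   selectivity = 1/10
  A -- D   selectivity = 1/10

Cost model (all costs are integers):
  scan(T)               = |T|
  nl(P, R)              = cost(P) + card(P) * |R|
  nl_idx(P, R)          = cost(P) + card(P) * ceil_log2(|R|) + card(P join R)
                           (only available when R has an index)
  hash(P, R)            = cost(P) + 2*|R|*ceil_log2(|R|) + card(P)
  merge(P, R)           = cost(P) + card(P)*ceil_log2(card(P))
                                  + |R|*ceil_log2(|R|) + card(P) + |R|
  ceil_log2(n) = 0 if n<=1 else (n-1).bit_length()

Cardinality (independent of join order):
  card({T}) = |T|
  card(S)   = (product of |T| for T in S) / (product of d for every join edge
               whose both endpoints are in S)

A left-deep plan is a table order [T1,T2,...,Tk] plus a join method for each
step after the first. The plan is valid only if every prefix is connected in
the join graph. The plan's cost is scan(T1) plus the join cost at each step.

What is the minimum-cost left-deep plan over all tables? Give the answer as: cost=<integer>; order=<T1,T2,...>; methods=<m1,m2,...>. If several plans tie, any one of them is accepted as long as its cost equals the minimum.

Selinger DP (subsets sized 1..n):
  {B}: scan cost=50, card=50
  {A}: scan cost=20, card=20
  {C}: scan cost=80, card=80
  {D}: scan cost=40, card=40
  {AB}: card=250; try (A,hash)→300, (B,merge)→490, (A,merge)→520, (A,nl_idx)→550, (B,hash)→640, (B,nl)→1020 …(+1); best=300 via (A,hash)
  {BC}: card=400; try (B,hash)→760, (C,merge)→1040, (B,merge)→1070, (C,hash)→1220, (C,nl)→4050, (B,nl)→4080; best=760 via (B,hash)
  {AD}: card=80; try (D,nl_idx)→220, (A,hash)→280, (A,nl_idx)→320, (D,merge)→420, (A,merge)→440, (D,hash)→520 …(+2); best=220 via (D,nl_idx)
  {ABC}: card=2000; try (A,hash)→1360, (C,hash)→1670, (C,merge)→3190, (A,nl_idx)→4760, (A,merge)→4880, (A,nl)→8760 …(+1); best=1360 via (A,hash)
  {ABD}: card=1000; try (B,hash)→900, (D,hash)→1030, (B,merge)→1210, (D,nl_idx)→2800, (D,merge)→2830, (B,nl)→4220 …(+1); best=900 via (B,hash)
  {ABCD}: card=8000; try (C,hash)→3020, (D,hash)→3840, (C,merge)→12540, (D,nl_idx)→21360, (D,merge)→25640, (C,nl)→80900 …(+1); best=3020 via (C,hash)

cost=3020; order=A,D,B,C; methods=nl_idx,hash,hash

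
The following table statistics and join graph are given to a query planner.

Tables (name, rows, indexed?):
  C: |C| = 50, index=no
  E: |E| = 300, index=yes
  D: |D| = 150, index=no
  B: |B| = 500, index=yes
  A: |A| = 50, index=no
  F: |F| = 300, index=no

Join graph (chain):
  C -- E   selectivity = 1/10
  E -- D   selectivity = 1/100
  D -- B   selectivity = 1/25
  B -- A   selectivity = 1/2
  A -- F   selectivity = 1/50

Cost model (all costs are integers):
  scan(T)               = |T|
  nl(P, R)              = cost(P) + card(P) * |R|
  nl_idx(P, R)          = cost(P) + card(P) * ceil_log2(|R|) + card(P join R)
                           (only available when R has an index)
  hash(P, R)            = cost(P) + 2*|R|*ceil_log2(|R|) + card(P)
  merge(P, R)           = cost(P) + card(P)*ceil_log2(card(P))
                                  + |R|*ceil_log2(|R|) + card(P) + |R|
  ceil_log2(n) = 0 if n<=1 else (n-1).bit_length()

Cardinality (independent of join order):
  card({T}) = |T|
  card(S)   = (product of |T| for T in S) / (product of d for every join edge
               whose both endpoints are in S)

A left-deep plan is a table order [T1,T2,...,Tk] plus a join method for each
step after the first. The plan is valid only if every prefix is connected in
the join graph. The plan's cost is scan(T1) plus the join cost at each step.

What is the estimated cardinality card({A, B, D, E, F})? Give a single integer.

Tables in S: A(50), B(500), D(150), E(300), F(300)
Edges inside S: E-D(d=100), D-B(d=25), B-A(d=2), A-F(d=50)
numerator = 50 * 500 * 150 * 300 * 300 = 337500000000
denominator = 100 * 25 * 2 * 50 = 250000
card(S) = 337500000000 / 250000 = 1350000

1350000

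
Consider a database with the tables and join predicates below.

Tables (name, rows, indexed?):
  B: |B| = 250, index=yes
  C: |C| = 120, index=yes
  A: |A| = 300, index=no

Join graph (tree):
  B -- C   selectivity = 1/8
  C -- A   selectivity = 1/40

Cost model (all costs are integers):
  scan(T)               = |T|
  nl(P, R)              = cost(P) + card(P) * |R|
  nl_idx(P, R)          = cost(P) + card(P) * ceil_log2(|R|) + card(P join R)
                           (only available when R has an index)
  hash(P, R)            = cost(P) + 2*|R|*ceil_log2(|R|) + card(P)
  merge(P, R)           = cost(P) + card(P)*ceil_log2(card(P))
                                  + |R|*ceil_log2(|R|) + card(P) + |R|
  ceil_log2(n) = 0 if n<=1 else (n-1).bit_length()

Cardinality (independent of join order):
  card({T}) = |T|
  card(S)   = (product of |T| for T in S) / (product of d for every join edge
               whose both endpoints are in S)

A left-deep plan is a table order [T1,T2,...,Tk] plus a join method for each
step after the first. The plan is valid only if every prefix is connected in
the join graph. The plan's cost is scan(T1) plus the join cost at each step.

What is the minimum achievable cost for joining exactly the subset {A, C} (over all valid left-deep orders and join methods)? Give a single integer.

Selinger DP over subsets of {A,C}:
  {C}: scan cost=120, card=120
  {A}: scan cost=300, card=300
  {AC}: card=900; try (C,hash)→2280, (C,nl_idx)→3300, (A,merge)→4080, (C,merge)→4260, (A,hash)→5640, (A,nl)→36120 …(+1); best=2280 via (C,hash)

2280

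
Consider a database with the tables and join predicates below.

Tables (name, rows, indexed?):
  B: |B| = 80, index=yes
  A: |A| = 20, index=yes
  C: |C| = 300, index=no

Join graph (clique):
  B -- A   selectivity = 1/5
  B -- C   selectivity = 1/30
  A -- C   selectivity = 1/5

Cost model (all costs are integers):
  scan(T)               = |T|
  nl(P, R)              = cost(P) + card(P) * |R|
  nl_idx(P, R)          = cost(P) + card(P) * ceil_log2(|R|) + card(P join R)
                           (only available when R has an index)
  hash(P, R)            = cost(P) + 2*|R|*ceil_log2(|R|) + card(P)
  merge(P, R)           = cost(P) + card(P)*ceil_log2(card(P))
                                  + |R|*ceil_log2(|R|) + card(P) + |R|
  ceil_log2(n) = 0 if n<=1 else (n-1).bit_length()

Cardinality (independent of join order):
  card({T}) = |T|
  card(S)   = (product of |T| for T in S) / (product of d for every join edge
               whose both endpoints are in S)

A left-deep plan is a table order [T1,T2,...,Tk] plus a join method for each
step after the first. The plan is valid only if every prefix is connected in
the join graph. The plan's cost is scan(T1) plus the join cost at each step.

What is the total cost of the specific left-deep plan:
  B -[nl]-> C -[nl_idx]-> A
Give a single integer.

step 1: scan B: cost=80, card=80
step 2: join C via nl
    card(P join C) = 80*300/(30) = 800
    cost = 80 + 80*300 = 24080
step 3: join A via nl_idx
    card(P join A) = 800*20/(5*5) = 640
    cost = 24080 + 800*5 + 640 = 28720

28720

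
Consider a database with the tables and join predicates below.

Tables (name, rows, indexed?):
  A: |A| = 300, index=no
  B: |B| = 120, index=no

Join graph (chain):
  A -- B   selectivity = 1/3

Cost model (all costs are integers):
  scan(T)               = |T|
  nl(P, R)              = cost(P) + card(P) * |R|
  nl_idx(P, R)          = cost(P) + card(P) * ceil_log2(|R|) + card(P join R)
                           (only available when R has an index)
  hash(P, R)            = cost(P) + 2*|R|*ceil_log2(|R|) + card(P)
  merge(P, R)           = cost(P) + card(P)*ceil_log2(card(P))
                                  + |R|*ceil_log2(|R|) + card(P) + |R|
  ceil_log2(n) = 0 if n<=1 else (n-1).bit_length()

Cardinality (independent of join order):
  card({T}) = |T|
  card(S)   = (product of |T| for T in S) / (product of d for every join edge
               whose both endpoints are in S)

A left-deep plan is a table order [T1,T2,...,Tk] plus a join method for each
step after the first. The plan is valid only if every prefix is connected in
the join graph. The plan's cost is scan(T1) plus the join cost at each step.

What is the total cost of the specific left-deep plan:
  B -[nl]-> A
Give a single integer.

step 1: scan B: cost=120, card=120
step 2: join A via nl
    card(P join A) = 120*300/(3) = 12000
    cost = 120 + 120*300 = 36120

36120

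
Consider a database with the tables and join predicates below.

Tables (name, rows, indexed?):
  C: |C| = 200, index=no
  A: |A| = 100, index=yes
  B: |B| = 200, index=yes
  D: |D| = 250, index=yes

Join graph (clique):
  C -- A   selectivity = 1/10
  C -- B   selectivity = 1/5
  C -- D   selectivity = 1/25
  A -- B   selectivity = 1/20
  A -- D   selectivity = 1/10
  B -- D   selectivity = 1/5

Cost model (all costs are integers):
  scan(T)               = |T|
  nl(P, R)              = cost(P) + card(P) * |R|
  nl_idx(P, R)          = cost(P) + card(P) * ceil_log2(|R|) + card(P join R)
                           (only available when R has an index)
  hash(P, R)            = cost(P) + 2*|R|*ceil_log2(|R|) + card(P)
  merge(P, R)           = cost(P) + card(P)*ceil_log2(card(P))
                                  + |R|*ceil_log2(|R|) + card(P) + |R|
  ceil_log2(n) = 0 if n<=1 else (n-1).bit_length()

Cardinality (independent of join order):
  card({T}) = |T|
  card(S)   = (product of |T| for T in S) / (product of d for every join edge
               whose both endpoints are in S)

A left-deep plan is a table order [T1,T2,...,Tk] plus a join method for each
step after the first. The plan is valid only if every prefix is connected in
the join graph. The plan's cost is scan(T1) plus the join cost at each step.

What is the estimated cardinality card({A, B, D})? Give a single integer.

5000

Tables in S: A(100), B(200), D(250)
Edges inside S: A-B(d=20), A-D(d=10), B-D(d=5)
numerator = 100 * 200 * 250 = 5000000
denominator = 20 * 10 * 5 = 1000
card(S) = 5000000 / 1000 = 5000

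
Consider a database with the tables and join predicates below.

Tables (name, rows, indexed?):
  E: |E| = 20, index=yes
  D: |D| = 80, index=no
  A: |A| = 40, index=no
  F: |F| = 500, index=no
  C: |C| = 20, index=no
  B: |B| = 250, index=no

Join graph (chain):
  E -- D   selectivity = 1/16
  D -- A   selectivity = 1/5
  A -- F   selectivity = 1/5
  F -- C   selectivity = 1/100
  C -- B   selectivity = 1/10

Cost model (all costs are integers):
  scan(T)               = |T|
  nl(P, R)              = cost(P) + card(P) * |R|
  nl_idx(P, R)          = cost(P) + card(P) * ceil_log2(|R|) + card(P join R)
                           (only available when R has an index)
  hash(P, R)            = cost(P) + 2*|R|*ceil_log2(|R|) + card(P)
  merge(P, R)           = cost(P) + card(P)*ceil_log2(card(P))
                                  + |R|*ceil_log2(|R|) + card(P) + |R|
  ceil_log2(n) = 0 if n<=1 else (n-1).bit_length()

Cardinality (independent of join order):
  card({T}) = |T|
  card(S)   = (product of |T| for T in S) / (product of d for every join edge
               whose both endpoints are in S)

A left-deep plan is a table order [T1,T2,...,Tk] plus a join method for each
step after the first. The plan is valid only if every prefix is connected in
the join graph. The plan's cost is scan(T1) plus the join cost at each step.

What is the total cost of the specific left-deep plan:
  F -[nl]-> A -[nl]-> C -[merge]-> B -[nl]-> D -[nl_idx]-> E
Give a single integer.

step 1: scan F: cost=500, card=500
step 2: join A via nl
    card(P join A) = 500*40/(5) = 4000
    cost = 500 + 500*40 = 20500
step 3: join C via nl
    card(P join C) = 4000*20/(100) = 800
    cost = 20500 + 4000*20 = 100500
step 4: join B via merge
    card(P join B) = 800*250/(10) = 20000
    cost = 100500 + 800*10 + 250*8 + 800 + 250 = 111550
step 5: join D via nl
    card(P join D) = 20000*80/(5) = 320000
    cost = 111550 + 20000*80 = 1711550
step 6: join E via nl_idx
    card(P join E) = 320000*20/(16) = 400000
    cost = 1711550 + 320000*5 + 400000 = 3711550

3711550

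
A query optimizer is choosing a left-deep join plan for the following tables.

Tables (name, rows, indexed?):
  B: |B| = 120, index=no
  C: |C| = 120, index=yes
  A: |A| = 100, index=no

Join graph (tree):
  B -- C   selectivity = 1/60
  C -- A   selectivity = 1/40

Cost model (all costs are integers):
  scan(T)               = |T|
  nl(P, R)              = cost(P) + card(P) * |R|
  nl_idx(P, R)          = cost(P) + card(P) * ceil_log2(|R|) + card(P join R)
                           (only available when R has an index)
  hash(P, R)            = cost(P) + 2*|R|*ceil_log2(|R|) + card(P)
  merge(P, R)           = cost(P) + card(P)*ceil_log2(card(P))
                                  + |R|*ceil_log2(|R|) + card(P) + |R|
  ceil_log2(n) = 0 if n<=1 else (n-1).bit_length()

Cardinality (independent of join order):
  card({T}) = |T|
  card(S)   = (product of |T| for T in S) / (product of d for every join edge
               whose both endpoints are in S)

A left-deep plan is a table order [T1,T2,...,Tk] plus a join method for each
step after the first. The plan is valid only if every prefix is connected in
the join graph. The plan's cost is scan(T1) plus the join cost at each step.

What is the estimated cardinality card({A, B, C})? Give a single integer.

Tables in S: A(100), B(120), C(120)
Edges inside S: B-C(d=60), C-A(d=40)
numerator = 100 * 120 * 120 = 1440000
denominator = 60 * 40 = 2400
card(S) = 1440000 / 2400 = 600

600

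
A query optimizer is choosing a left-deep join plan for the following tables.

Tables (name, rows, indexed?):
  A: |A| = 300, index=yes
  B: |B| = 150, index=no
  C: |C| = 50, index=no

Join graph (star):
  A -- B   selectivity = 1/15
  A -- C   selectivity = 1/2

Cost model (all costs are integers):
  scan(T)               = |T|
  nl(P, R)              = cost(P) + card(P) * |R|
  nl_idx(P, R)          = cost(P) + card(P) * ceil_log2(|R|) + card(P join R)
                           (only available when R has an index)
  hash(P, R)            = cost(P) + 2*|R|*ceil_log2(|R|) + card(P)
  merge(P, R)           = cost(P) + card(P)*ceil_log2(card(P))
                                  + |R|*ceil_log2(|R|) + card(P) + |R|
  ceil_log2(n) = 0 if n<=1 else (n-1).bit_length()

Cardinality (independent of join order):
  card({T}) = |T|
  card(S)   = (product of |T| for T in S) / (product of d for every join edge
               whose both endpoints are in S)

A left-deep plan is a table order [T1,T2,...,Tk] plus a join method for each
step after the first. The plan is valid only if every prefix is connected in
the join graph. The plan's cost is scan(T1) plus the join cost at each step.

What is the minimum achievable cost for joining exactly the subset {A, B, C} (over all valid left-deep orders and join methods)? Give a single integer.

Selinger DP over subsets of {A,B,C}:
  {A}: scan cost=300, card=300
  {B}: scan cost=150, card=150
  {C}: scan cost=50, card=50
  {AB}: card=3000; try (B,hash)→3000, (A,merge)→4500, (A,nl_idx)→4500, (B,merge)→4650, (A,hash)→5700, (A,nl)→45150 …(+1); best=3000 via (B,hash)
  {AC}: card=7500; try (C,hash)→1200, (A,merge)→3400, (C,merge)→3650, (A,hash)→5500, (A,nl_idx)→8000, (A,nl)→15050 …(+1); best=1200 via (C,hash)
  {ABC}: card=75000; try (C,hash)→6600, (B,hash)→11100, (C,merge)→42350, (B,merge)→107550, (C,nl)→153000, (B,nl)→1126200; best=6600 via (C,hash)

6600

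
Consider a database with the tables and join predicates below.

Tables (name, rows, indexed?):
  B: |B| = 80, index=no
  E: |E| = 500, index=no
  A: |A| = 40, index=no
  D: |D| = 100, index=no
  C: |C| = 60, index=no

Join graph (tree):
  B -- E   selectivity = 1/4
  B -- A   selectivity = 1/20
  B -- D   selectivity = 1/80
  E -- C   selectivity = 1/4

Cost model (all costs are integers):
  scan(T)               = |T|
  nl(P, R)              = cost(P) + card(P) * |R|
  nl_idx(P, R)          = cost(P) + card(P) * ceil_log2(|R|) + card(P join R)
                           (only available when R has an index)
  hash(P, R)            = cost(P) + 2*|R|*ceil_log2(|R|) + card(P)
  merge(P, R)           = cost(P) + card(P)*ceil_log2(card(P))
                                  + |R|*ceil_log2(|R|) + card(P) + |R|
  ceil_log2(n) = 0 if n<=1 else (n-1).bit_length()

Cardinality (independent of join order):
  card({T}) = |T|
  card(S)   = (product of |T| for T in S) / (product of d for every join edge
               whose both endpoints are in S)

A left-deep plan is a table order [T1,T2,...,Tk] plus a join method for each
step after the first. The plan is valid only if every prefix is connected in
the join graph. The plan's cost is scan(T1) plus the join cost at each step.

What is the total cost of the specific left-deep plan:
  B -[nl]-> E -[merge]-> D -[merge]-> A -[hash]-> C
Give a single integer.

404380

step 1: scan B: cost=80, card=80
step 2: join E via nl
    card(P join E) = 80*500/(4) = 10000
    cost = 80 + 80*500 = 40080
step 3: join D via merge
    card(P join D) = 10000*100/(80) = 12500
    cost = 40080 + 10000*14 + 100*7 + 10000 + 100 = 190880
step 4: join A via merge
    card(P join A) = 12500*40/(20) = 25000
    cost = 190880 + 12500*14 + 40*6 + 12500 + 40 = 378660
step 5: join C via hash
    card(P join C) = 25000*60/(4) = 375000
    cost = 378660 + 2*60*6 + 25000 = 404380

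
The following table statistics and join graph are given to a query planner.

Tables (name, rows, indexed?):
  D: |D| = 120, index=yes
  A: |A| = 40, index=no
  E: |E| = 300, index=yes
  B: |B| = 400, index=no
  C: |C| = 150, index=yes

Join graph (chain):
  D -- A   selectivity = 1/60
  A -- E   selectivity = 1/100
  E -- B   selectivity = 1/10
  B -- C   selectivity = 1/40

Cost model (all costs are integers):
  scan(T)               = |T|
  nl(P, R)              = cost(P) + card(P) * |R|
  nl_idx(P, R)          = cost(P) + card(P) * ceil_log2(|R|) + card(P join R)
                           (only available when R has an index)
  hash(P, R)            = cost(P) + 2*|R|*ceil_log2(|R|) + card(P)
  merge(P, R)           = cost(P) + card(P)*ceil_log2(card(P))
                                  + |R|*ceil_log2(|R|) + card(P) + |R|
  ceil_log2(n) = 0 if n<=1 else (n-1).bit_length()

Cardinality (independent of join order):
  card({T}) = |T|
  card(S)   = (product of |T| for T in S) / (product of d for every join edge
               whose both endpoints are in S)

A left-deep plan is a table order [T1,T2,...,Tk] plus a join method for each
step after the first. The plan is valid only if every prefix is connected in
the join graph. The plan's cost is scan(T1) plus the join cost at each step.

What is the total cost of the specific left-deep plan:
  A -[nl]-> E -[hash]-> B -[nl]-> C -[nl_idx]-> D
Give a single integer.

step 1: scan A: cost=40, card=40
step 2: join E via nl
    card(P join E) = 40*300/(100) = 120
    cost = 40 + 40*300 = 12040
step 3: join B via hash
    card(P join B) = 120*400/(10) = 4800
    cost = 12040 + 2*400*9 + 120 = 19360
step 4: join C via nl
    card(P join C) = 4800*150/(40) = 18000
    cost = 19360 + 4800*150 = 739360
step 5: join D via nl_idx
    card(P join D) = 18000*120/(60) = 36000
    cost = 739360 + 18000*7 + 36000 = 901360

901360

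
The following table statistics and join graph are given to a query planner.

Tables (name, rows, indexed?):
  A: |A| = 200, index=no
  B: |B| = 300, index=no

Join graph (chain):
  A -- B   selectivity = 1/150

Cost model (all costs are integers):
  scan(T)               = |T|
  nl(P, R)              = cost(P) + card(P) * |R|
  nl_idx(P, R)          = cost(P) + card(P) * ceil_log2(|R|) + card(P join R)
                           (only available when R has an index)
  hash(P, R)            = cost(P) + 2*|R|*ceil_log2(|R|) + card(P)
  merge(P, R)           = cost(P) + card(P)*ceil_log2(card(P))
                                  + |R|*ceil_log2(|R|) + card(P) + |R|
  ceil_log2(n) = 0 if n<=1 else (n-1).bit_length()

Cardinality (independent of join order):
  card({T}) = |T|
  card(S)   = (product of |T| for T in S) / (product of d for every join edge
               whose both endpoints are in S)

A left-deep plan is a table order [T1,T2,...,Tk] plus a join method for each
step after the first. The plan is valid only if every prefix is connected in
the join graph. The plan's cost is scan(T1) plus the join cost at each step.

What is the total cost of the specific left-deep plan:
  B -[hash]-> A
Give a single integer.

3800

step 1: scan B: cost=300, card=300
step 2: join A via hash
    card(P join A) = 300*200/(150) = 400
    cost = 300 + 2*200*8 + 300 = 3800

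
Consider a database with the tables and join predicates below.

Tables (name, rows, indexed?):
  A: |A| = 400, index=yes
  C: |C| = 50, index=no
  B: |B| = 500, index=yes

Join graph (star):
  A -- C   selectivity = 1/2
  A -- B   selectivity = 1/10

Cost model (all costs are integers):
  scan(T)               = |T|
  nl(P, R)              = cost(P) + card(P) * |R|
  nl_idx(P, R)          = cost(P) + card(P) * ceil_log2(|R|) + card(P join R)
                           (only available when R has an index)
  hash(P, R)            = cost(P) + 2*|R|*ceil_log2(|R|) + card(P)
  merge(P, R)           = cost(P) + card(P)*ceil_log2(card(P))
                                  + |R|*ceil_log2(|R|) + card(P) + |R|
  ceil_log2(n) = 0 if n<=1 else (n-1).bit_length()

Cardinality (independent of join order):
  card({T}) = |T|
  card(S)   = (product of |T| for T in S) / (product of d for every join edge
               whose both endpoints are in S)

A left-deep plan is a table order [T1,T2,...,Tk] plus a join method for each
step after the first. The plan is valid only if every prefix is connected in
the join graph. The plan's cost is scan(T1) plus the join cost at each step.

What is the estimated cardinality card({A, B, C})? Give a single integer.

500000

Tables in S: A(400), B(500), C(50)
Edges inside S: A-C(d=2), A-B(d=10)
numerator = 400 * 500 * 50 = 10000000
denominator = 2 * 10 = 20
card(S) = 10000000 / 20 = 500000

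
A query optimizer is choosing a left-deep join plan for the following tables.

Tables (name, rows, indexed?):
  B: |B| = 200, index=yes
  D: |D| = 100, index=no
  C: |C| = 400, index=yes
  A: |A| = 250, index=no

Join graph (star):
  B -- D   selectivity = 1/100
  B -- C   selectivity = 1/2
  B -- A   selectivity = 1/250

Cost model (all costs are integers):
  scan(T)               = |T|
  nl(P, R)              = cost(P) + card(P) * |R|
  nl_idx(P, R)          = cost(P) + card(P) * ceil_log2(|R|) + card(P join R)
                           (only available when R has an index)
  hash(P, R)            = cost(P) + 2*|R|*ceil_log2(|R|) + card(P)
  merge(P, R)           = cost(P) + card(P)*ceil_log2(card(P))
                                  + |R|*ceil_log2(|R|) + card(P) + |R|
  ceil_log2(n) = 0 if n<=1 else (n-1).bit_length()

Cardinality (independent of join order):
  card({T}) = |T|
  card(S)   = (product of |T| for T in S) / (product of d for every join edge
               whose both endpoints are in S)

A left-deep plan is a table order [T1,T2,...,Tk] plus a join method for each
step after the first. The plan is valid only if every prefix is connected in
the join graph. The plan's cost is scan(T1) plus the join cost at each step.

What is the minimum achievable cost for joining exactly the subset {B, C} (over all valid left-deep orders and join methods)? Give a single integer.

4000

Selinger DP over subsets of {B,C}:
  {B}: scan cost=200, card=200
  {C}: scan cost=400, card=400
  {BC}: card=40000; try (B,hash)→4000, (C,merge)→6000, (B,merge)→6200, (C,hash)→7600, (C,nl_idx)→42000, (B,nl_idx)→43600 …(+2); best=4000 via (B,hash)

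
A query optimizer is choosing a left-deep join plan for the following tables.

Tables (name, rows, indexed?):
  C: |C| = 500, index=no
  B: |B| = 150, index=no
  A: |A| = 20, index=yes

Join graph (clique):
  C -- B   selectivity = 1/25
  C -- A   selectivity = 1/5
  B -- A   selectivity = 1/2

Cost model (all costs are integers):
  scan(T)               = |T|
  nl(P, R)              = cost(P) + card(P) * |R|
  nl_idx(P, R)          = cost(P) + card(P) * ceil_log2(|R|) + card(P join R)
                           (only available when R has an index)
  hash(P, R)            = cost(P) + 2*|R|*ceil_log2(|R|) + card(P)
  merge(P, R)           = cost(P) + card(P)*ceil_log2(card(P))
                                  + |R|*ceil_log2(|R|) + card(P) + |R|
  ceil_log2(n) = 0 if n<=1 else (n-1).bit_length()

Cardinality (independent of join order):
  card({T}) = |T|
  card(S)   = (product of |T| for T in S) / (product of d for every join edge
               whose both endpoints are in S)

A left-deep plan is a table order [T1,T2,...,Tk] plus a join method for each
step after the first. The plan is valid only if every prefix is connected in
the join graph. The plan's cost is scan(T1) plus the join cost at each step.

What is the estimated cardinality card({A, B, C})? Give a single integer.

Tables in S: A(20), B(150), C(500)
Edges inside S: C-B(d=25), C-A(d=5), B-A(d=2)
numerator = 20 * 150 * 500 = 1500000
denominator = 25 * 5 * 2 = 250
card(S) = 1500000 / 250 = 6000

6000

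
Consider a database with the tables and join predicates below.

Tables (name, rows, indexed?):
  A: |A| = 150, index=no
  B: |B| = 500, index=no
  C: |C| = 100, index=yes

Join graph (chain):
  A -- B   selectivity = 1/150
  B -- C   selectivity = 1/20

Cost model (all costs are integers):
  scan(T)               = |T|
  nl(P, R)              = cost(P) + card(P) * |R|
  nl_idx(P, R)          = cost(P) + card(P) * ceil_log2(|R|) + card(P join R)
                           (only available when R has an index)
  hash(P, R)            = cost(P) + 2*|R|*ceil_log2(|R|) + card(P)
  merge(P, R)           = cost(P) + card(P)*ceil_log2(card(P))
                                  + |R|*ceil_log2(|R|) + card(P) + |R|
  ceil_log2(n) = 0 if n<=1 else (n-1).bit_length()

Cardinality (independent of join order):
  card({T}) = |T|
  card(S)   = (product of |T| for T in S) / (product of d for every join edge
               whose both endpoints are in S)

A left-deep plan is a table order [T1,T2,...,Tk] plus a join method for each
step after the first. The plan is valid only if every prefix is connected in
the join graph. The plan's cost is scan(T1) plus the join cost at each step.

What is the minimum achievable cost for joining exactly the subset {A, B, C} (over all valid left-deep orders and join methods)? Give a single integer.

5300

Selinger DP over subsets of {A,B,C}:
  {A}: scan cost=150, card=150
  {B}: scan cost=500, card=500
  {C}: scan cost=100, card=100
  {AB}: card=500; try (A,hash)→3400, (B,merge)→6500, (A,merge)→6850, (B,hash)→9300, (B,nl)→75150, (A,nl)→75500; best=3400 via (A,hash)
  {BC}: card=2500; try (C,hash)→2400, (B,merge)→5900, (C,merge)→6300, (C,nl_idx)→6500, (B,hash)→9200, (B,nl)→50100 …(+1); best=2400 via (C,hash)
  {ABC}: card=2500; try (C,hash)→5300, (A,hash)→7300, (C,merge)→9200, (C,nl_idx)→9400, (A,merge)→36250, (C,nl)→53400 …(+1); best=5300 via (C,hash)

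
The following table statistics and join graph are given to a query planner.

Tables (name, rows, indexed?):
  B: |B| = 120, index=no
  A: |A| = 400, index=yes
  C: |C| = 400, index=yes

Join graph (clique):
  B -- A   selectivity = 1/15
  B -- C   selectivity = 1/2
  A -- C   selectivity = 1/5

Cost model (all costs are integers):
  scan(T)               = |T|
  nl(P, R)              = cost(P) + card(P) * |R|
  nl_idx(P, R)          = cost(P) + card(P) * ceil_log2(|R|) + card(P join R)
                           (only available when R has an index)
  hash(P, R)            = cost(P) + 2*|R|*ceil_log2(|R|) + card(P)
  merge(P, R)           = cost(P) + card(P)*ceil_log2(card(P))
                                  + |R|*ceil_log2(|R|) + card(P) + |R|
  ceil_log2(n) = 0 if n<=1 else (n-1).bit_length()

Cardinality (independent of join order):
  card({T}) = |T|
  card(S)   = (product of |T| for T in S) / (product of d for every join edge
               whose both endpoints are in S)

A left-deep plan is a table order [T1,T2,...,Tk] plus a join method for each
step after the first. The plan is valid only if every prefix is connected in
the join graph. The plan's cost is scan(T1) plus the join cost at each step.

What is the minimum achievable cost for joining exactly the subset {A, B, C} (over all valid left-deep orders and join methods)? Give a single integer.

Selinger DP over subsets of {A,B,C}:
  {B}: scan cost=120, card=120
  {A}: scan cost=400, card=400
  {C}: scan cost=400, card=400
  {AB}: card=3200; try (B,hash)→2480, (A,nl_idx)→4400, (A,merge)→5080, (B,merge)→5360, (A,hash)→7440, (A,nl)→48120 …(+1); best=2480 via (B,hash)
  {BC}: card=24000; try (B,hash)→2480, (C,merge)→5080, (B,merge)→5360, (C,hash)→7440, (C,nl_idx)→25200, (C,nl)→48120 …(+1); best=2480 via (B,hash)
  {AC}: card=32000; try (C,hash)→8000, (A,hash)→8000, (C,merge)→8400, (A,merge)→8400, (C,nl_idx)→36000, (A,nl_idx)→36000 …(+2); best=8000 via (C,hash)
  {ABC}: card=128000; try (C,hash)→12880, (A,hash)→33680, (B,hash)→41680, (C,merge)→48080, (C,nl_idx)→159280, (A,nl_idx)→346480 …(+5); best=12880 via (C,hash)

12880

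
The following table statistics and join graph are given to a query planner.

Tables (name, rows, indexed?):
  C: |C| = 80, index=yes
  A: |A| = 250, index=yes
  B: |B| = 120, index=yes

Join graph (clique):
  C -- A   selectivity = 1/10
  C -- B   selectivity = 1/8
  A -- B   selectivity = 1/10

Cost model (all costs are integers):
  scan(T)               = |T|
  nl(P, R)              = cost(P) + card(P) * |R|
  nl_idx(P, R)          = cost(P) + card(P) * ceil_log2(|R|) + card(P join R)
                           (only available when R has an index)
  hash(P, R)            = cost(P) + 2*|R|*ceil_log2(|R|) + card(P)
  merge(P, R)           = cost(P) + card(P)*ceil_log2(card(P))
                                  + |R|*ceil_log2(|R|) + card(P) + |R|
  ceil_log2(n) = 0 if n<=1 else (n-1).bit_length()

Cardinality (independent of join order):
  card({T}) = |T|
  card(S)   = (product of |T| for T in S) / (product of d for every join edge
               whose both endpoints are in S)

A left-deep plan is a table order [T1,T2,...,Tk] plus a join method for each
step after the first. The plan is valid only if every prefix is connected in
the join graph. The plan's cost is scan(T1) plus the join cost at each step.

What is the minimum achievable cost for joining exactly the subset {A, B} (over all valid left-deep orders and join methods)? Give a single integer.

2180

Selinger DP over subsets of {A,B}:
  {A}: scan cost=250, card=250
  {B}: scan cost=120, card=120
  {AB}: card=3000; try (B,hash)→2180, (A,merge)→3330, (B,merge)→3460, (A,nl_idx)→4080, (A,hash)→4240, (B,nl_idx)→5000 …(+2); best=2180 via (B,hash)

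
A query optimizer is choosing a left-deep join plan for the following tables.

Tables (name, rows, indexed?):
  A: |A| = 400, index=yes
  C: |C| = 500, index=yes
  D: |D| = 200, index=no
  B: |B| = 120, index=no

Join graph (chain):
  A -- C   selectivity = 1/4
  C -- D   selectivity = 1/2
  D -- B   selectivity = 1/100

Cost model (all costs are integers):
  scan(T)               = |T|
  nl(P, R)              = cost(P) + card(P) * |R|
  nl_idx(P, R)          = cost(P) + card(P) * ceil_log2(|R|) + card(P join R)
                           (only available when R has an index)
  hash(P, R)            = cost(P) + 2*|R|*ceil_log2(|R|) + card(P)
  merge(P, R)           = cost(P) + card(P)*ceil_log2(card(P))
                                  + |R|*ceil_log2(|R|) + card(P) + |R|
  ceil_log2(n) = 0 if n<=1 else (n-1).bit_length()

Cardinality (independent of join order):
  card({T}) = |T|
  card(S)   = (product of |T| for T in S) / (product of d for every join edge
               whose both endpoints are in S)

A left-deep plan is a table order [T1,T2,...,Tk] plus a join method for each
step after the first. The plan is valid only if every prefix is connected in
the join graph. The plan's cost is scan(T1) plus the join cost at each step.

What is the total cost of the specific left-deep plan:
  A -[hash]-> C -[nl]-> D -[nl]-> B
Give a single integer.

step 1: scan A: cost=400, card=400
step 2: join C via hash
    card(P join C) = 400*500/(4) = 50000
    cost = 400 + 2*500*9 + 400 = 9800
step 3: join D via nl
    card(P join D) = 50000*200/(2) = 5000000
    cost = 9800 + 50000*200 = 10009800
step 4: join B via nl
    card(P join B) = 5000000*120/(100) = 6000000
    cost = 10009800 + 5000000*120 = 610009800

610009800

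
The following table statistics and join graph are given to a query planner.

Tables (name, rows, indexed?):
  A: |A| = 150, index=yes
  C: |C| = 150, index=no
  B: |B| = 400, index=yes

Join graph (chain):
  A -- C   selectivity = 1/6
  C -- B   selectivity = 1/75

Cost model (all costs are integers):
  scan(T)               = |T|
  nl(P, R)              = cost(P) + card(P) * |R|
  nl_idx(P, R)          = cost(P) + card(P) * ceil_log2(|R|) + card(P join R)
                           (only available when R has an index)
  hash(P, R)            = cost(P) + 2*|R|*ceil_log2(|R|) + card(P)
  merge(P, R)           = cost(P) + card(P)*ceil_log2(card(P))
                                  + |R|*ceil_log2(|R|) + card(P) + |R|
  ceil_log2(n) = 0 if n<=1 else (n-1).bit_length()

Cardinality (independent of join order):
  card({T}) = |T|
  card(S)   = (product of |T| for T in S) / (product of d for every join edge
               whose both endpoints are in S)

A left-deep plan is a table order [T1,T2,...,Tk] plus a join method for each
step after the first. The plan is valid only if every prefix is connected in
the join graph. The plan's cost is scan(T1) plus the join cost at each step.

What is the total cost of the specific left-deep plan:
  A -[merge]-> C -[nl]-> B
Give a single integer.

1502850

step 1: scan A: cost=150, card=150
step 2: join C via merge
    card(P join C) = 150*150/(6) = 3750
    cost = 150 + 150*8 + 150*8 + 150 + 150 = 2850
step 3: join B via nl
    card(P join B) = 3750*400/(75) = 20000
    cost = 2850 + 3750*400 = 1502850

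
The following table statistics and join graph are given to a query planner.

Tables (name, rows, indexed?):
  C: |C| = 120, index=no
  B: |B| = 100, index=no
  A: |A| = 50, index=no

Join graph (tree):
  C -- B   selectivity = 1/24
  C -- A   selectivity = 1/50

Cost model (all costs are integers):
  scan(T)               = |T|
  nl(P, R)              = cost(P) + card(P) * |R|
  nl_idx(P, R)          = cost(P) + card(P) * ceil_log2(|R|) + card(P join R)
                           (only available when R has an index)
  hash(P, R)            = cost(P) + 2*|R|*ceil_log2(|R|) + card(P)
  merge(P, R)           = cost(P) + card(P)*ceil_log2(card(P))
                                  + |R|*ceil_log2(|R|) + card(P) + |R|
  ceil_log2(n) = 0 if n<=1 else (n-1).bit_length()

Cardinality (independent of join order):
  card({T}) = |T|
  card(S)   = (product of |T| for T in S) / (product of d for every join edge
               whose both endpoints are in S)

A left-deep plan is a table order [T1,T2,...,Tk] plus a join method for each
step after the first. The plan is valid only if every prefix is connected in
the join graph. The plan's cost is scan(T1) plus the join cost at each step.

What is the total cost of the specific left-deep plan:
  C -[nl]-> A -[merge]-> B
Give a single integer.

7880

step 1: scan C: cost=120, card=120
step 2: join A via nl
    card(P join A) = 120*50/(50) = 120
    cost = 120 + 120*50 = 6120
step 3: join B via merge
    card(P join B) = 120*100/(24) = 500
    cost = 6120 + 120*7 + 100*7 + 120 + 100 = 7880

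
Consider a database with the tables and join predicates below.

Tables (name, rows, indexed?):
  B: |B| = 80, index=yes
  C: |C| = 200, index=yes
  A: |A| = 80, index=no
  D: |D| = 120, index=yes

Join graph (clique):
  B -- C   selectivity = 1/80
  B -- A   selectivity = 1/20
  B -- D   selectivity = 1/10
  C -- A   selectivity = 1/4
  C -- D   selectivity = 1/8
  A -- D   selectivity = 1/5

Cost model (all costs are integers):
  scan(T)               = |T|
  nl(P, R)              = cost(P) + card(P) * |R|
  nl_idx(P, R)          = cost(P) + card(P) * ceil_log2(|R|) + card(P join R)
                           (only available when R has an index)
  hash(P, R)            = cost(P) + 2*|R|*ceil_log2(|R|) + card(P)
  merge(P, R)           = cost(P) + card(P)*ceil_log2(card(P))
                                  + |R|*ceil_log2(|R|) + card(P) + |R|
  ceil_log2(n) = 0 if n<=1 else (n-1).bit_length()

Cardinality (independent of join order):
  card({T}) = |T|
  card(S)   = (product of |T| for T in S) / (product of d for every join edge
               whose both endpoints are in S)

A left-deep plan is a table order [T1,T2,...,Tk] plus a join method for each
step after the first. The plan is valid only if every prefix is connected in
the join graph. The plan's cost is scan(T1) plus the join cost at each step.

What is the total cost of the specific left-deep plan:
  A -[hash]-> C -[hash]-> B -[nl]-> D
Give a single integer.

step 1: scan A: cost=80, card=80
step 2: join C via hash
    card(P join C) = 80*200/(4) = 4000
    cost = 80 + 2*200*8 + 80 = 3360
step 3: join B via hash
    card(P join B) = 4000*80/(80*20) = 200
    cost = 3360 + 2*80*7 + 4000 = 8480
step 4: join D via nl
    card(P join D) = 200*120/(10*8*5) = 60
    cost = 8480 + 200*120 = 32480

32480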